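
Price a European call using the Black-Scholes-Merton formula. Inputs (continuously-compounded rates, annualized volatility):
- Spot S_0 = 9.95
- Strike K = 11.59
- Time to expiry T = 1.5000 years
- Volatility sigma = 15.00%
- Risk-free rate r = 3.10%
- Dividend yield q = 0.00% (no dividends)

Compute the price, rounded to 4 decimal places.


d1 = (ln(S/K) + (r - q + 0.5*sigma^2) * T) / (sigma * sqrt(T)) = -0.48551666
d2 = d1 - sigma * sqrt(T) = -0.66922839
exp(-rT) = 0.95456456; exp(-qT) = 1.00000000
C = S_0 * exp(-qT) * N(d1) - K * exp(-rT) * N(d2)
N(d1) = 0.31365495; N(d2) = 0.25167490
C = 9.9500 * 1.00000000 * 0.31365495 - 11.5900 * 0.95456456 * 0.25167490 = 0.3365

Answer: Price = 0.3365


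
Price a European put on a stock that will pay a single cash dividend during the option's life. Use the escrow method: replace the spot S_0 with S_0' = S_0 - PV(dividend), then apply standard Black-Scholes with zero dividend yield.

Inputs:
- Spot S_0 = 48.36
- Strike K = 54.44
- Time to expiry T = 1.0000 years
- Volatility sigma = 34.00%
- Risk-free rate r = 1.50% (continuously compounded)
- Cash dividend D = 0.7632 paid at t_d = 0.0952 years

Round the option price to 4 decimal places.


PV(D) = D * exp(-r * t_d) = 0.7632 * 0.99857302 = 0.76211093
S_0' = S_0 - PV(D) = 48.3600 - 0.76211093 = 47.59788907
d1 = (ln(S_0'/K) + (r + sigma^2/2)*T) / (sigma*sqrt(T)) = -0.18091401
d2 = d1 - sigma*sqrt(T) = -0.52091401
exp(-rT) = 0.98511194
N(-d1) = 0.57178247; N(-d2) = 0.69878666
P = K * exp(-rT) * N(-d2) - S_0' * N(-d1) = 54.4400 * 0.98511194 * 0.69878666 - 47.59788907 * 0.57178247 = 10.2599

Answer: Price = 10.2599


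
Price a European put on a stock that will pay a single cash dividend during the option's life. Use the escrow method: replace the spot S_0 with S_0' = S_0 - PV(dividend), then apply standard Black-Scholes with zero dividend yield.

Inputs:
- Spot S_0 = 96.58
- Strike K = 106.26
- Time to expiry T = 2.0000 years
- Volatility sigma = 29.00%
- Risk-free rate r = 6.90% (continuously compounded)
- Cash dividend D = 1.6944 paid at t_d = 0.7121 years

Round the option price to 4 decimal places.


Answer: Price = 14.0619

Derivation:
PV(D) = D * exp(-r * t_d) = 1.6944 * 0.95205269 = 1.61315808
S_0' = S_0 - PV(D) = 96.5800 - 1.61315808 = 94.96684192
d1 = (ln(S_0'/K) + (r + sigma^2/2)*T) / (sigma*sqrt(T)) = 0.26757622
d2 = d1 - sigma*sqrt(T) = -0.14254571
exp(-rT) = 0.87109869
N(-d1) = 0.39451277; N(-d2) = 0.55667551
P = K * exp(-rT) * N(-d2) - S_0' * N(-d1) = 106.2600 * 0.87109869 * 0.55667551 - 94.96684192 * 0.39451277 = 14.0619


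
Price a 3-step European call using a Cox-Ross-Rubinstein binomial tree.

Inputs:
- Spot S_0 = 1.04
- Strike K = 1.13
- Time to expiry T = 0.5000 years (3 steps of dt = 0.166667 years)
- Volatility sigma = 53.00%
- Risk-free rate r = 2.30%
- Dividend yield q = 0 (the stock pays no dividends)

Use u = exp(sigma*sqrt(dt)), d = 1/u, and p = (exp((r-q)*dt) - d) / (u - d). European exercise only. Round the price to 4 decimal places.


dt = T/N = 0.166667
u = exp(sigma*sqrt(dt)) = 1.241564; d = 1/u = 0.805436
p = (exp((r-q)*dt) - d) / (u - d) = 0.454923
Discount per step: exp(-r*dt) = 0.996174
Stock lattice S(k, i) with i counting down-moves:
  k=0: S(0,0) = 1.0400
  k=1: S(1,0) = 1.2912; S(1,1) = 0.8377
  k=2: S(2,0) = 1.6031; S(2,1) = 1.0400; S(2,2) = 0.6747
  k=3: S(3,0) = 1.9904; S(3,1) = 1.2912; S(3,2) = 0.8377; S(3,3) = 0.5434
Terminal payoffs V(N, i) = max(S_T - K, 0):
  V(3,0) = 0.860400; V(3,1) = 0.161226; V(3,2) = 0.000000; V(3,3) = 0.000000
Backward induction: V(k, i) = exp(-r*dt) * [p * V(k+1, i) + (1-p) * V(k+1, i+1)].
  V(2,0) = exp(-r*dt) * [p*0.860400 + (1-p)*0.161226] = 0.477463
  V(2,1) = exp(-r*dt) * [p*0.161226 + (1-p)*0.000000] = 0.073065
  V(2,2) = exp(-r*dt) * [p*0.000000 + (1-p)*0.000000] = 0.000000
  V(1,0) = exp(-r*dt) * [p*0.477463 + (1-p)*0.073065] = 0.256052
  V(1,1) = exp(-r*dt) * [p*0.073065 + (1-p)*0.000000] = 0.033112
  V(0,0) = exp(-r*dt) * [p*0.256052 + (1-p)*0.033112] = 0.134018

Answer: Price = V(0,0) = 0.1340


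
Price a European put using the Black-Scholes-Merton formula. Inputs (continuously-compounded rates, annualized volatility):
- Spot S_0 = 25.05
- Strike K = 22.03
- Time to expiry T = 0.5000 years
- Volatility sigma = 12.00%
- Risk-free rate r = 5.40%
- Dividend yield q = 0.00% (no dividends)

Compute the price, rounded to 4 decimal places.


Answer: Price = 0.0259

Derivation:
d1 = (ln(S/K) + (r - q + 0.5*sigma^2) * T) / (sigma * sqrt(T)) = 1.87464222
d2 = d1 - sigma * sqrt(T) = 1.78978940
exp(-rT) = 0.97336124; exp(-qT) = 1.00000000
P = K * exp(-rT) * N(-d2) - S_0 * exp(-qT) * N(-d1)
N(-d1) = 0.03042098; N(-d2) = 0.03674389
P = 22.0300 * 0.97336124 * 0.03674389 - 25.0500 * 1.00000000 * 0.03042098 = 0.0259


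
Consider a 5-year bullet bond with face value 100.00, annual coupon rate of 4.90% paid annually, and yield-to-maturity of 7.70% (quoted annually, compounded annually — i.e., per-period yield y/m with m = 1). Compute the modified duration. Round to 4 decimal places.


Answer: Modified duration = 4.1993

Derivation:
Coupon per period c = face * coupon_rate / m = 4.900000
Periods per year m = 1; per-period yield y/m = 0.077000
Number of cashflows N = 5
Cashflows (t years, CF_t, discount factor 1/(1+y/m)^(m*t), PV):
  t = 1.0000: CF_t = 4.900000, DF = 0.928505, PV = 4.549675
  t = 2.0000: CF_t = 4.900000, DF = 0.862122, PV = 4.224396
  t = 3.0000: CF_t = 4.900000, DF = 0.800484, PV = 3.922374
  t = 4.0000: CF_t = 4.900000, DF = 0.743254, PV = 3.641944
  t = 5.0000: CF_t = 104.900000, DF = 0.690115, PV = 72.393066
Price P = sum_t PV_t = 88.731455
First compute Macaulay numerator sum_t t * PV_t:
  t * PV_t at t = 1.0000: 4.549675
  t * PV_t at t = 2.0000: 8.448793
  t * PV_t at t = 3.0000: 11.767121
  t * PV_t at t = 4.0000: 14.567776
  t * PV_t at t = 5.0000: 361.965331
Macaulay duration D = 401.298696 / 88.731455 = 4.522620
Modified duration = D / (1 + y/m) = 4.522620 / (1 + 0.077000) = 4.199276


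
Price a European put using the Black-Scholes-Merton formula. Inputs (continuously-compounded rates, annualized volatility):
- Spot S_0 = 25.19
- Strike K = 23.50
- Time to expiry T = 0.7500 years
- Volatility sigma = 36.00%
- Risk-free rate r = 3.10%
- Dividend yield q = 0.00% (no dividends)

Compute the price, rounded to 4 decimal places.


d1 = (ln(S/K) + (r - q + 0.5*sigma^2) * T) / (sigma * sqrt(T)) = 0.45320928
d2 = d1 - sigma * sqrt(T) = 0.14144013
exp(-rT) = 0.97701820; exp(-qT) = 1.00000000
P = K * exp(-rT) * N(-d2) - S_0 * exp(-qT) * N(-d1)
N(-d1) = 0.32519903; N(-d2) = 0.44376113
P = 23.5000 * 0.97701820 * 0.44376113 - 25.1900 * 1.00000000 * 0.32519903 = 1.9970

Answer: Price = 1.9970


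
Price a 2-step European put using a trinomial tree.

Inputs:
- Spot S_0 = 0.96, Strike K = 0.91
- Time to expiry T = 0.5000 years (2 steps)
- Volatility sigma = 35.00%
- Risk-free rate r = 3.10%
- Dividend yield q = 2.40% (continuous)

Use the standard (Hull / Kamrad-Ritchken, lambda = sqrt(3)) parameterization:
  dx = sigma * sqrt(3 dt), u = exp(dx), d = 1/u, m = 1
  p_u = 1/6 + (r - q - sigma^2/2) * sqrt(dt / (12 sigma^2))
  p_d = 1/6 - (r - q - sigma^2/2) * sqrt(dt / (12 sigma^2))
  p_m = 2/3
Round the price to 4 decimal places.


dt = T/N = 0.250000; dx = sigma*sqrt(3*dt) = 0.303109
u = exp(dx) = 1.354062; d = 1/u = 0.738519
p_u = 0.144294, p_m = 0.666667, p_d = 0.189039
Discount per step: exp(-r*dt) = 0.992280
Stock lattice S(k, j) with j the centered position index:
  k=0: S(0,+0) = 0.9600
  k=1: S(1,-1) = 0.7090; S(1,+0) = 0.9600; S(1,+1) = 1.2999
  k=2: S(2,-2) = 0.5236; S(2,-1) = 0.7090; S(2,+0) = 0.9600; S(2,+1) = 1.2999; S(2,+2) = 1.7601
Terminal payoffs V(N, j) = max(K - S_T, 0):
  V(2,-2) = 0.386407; V(2,-1) = 0.201022; V(2,+0) = 0.000000; V(2,+1) = 0.000000; V(2,+2) = 0.000000
Backward induction: V(k, j) = exp(-r*dt) * [p_u * V(k+1, j+1) + p_m * V(k+1, j) + p_d * V(k+1, j-1)]
  V(1,-1) = exp(-r*dt) * [p_u*0.000000 + p_m*0.201022 + p_d*0.386407] = 0.205462
  V(1,+0) = exp(-r*dt) * [p_u*0.000000 + p_m*0.000000 + p_d*0.201022] = 0.037708
  V(1,+1) = exp(-r*dt) * [p_u*0.000000 + p_m*0.000000 + p_d*0.000000] = 0.000000
  V(0,+0) = exp(-r*dt) * [p_u*0.000000 + p_m*0.037708 + p_d*0.205462] = 0.063485

Answer: Price = V(0,0) = 0.0635


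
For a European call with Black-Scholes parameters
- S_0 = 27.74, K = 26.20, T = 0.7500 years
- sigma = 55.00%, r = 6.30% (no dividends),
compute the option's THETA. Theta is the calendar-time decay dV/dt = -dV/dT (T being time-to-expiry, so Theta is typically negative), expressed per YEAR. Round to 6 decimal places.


d1 = 0.4572687699; d2 = -0.0190452021
phi(d1) = 0.3593401316; exp(-qT) = 1.0000000000; exp(-rT) = 0.9538489056
Theta = -S*exp(-qT)*phi(d1)*sigma/(2*sqrt(T)) - r*K*exp(-rT)*N(d2) + q*S*exp(-qT)*N(d1)
N(d1) = 0.6762610630; N(d2) = 0.4924025229; sqrt(T) = 0.8660254038
Term 1 = -27.7400 * 1.0000000000 * 0.3593401316 * 0.5500 / (2 * 0.8660254038) = -3.1652953619
Term 2 = -0.0630 * 26.2000 * 0.9538489056 * 0.4924025229 = -0.7752498591
Term 3 = 0 (no dividend yield, q = 0)
Theta = -3.1652953619 + (-0.7752498591) + (0.0000000000) = -3.940545

Answer: Theta = -3.940545


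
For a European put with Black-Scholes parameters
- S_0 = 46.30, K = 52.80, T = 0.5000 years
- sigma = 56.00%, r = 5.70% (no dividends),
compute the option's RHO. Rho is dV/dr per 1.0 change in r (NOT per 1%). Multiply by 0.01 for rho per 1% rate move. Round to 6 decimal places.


Answer: Rho = -17.356313

Derivation:
d1 = -0.0617941364; d2 = -0.4577739339
phi(d1) = 0.3981813235; exp(-qT) = 1.0000000000; exp(-rT) = 0.9719022941
N(-d2) = 0.6764425677
Rho = -K*T*exp(-rT)*N(-d2) = -52.8000 * 0.5000 * 0.9719022941 * 0.6764425677 = -17.356313


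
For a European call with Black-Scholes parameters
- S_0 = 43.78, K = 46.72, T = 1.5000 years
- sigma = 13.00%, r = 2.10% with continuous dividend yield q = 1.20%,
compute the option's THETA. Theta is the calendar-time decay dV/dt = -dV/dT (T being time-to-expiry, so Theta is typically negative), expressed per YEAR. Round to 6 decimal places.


d1 = -0.2438199883; d2 = -0.4030368216
phi(d1) = 0.3872585866; exp(-qT) = 0.9821610324; exp(-rT) = 0.9689909565
Theta = -S*exp(-qT)*phi(d1)*sigma/(2*sqrt(T)) - r*K*exp(-rT)*N(d2) + q*S*exp(-qT)*N(d1)
N(d1) = 0.4036851195; N(d2) = 0.3434605684; sqrt(T) = 1.2247448714
Term 1 = -43.7800 * 0.9821610324 * 0.3872585866 * 0.1300 / (2 * 1.2247448714) = -0.8837455495
Term 2 = -0.0210 * 46.7200 * 0.9689909565 * 0.3434605684 = -0.3265267284
Term 3 = 0.0120 * 43.7800 * 0.9821610324 * 0.4036851195 = 0.2082967259
Theta = -0.8837455495 + (-0.3265267284) + (0.2082967259) = -1.001976

Answer: Theta = -1.001976


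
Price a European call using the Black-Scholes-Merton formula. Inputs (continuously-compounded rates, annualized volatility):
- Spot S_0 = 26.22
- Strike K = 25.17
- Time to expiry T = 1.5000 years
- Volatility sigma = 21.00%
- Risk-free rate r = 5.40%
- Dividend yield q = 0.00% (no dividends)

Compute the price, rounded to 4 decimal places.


d1 = (ln(S/K) + (r - q + 0.5*sigma^2) * T) / (sigma * sqrt(T)) = 0.60243711
d2 = d1 - sigma * sqrt(T) = 0.34524068
exp(-rT) = 0.92219369; exp(-qT) = 1.00000000
C = S_0 * exp(-qT) * N(d1) - K * exp(-rT) * N(d2)
N(d1) = 0.72655839; N(d2) = 0.63504328
C = 26.2200 * 1.00000000 * 0.72655839 - 25.1700 * 0.92219369 * 0.63504328 = 4.3100

Answer: Price = 4.3100


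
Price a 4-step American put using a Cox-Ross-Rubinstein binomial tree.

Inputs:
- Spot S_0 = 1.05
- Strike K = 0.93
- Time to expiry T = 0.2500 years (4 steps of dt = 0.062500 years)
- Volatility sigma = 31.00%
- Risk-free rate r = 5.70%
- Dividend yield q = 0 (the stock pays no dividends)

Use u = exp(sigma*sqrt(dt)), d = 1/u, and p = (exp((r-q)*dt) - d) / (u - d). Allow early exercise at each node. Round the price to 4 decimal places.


Answer: Price = V(0,0) = 0.0174

Derivation:
dt = T/N = 0.062500
u = exp(sigma*sqrt(dt)) = 1.080582; d = 1/u = 0.925427
p = (exp((r-q)*dt) - d) / (u - d) = 0.503637
Discount per step: exp(-r*dt) = 0.996444
Stock lattice S(k, i) with i counting down-moves:
  k=0: S(0,0) = 1.0500
  k=1: S(1,0) = 1.1346; S(1,1) = 0.9717
  k=2: S(2,0) = 1.2260; S(2,1) = 1.0500; S(2,2) = 0.8992
  k=3: S(3,0) = 1.3248; S(3,1) = 1.1346; S(3,2) = 0.9717; S(3,3) = 0.8322
  k=4: S(4,0) = 1.4316; S(4,1) = 1.2260; S(4,2) = 1.0500; S(4,3) = 0.8992; S(4,4) = 0.7701
Terminal payoffs V(N, i) = max(K - S_T, 0):
  V(4,0) = 0.000000; V(4,1) = 0.000000; V(4,2) = 0.000000; V(4,3) = 0.030764; V(4,4) = 0.159881
Backward induction: V(k, i) = exp(-r*dt) * [p * V(k+1, i) + (1-p) * V(k+1, i+1)]; then take max(V_cont, immediate exercise) for American.
  V(3,0) = exp(-r*dt) * [p*0.000000 + (1-p)*0.000000] = 0.000000; exercise = 0.000000; V(3,0) = max -> 0.000000
  V(3,1) = exp(-r*dt) * [p*0.000000 + (1-p)*0.000000] = 0.000000; exercise = 0.000000; V(3,1) = max -> 0.000000
  V(3,2) = exp(-r*dt) * [p*0.000000 + (1-p)*0.030764] = 0.015216; exercise = 0.000000; V(3,2) = max -> 0.015216
  V(3,3) = exp(-r*dt) * [p*0.030764 + (1-p)*0.159881] = 0.094516; exercise = 0.097823; V(3,3) = max -> 0.097823
  V(2,0) = exp(-r*dt) * [p*0.000000 + (1-p)*0.000000] = 0.000000; exercise = 0.000000; V(2,0) = max -> 0.000000
  V(2,1) = exp(-r*dt) * [p*0.000000 + (1-p)*0.015216] = 0.007526; exercise = 0.000000; V(2,1) = max -> 0.007526
  V(2,2) = exp(-r*dt) * [p*0.015216 + (1-p)*0.097823] = 0.056019; exercise = 0.030764; V(2,2) = max -> 0.056019
  V(1,0) = exp(-r*dt) * [p*0.000000 + (1-p)*0.007526] = 0.003722; exercise = 0.000000; V(1,0) = max -> 0.003722
  V(1,1) = exp(-r*dt) * [p*0.007526 + (1-p)*0.056019] = 0.031484; exercise = 0.000000; V(1,1) = max -> 0.031484
  V(0,0) = exp(-r*dt) * [p*0.003722 + (1-p)*0.031484] = 0.017440; exercise = 0.000000; V(0,0) = max -> 0.017440


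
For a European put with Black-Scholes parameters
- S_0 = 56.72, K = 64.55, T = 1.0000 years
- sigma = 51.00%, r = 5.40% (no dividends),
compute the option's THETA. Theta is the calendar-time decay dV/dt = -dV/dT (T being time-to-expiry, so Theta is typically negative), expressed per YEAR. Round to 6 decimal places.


d1 = 0.1073269901; d2 = -0.4026730099
phi(d1) = 0.3966511601; exp(-qT) = 1.0000000000; exp(-rT) = 0.9474321065
Theta = -S*exp(-qT)*phi(d1)*sigma/(2*sqrt(T)) + r*K*exp(-rT)*N(-d2) - q*S*exp(-qT)*N(-d1)
N(-d1) = 0.4572647866; N(-d2) = 0.6564056041; sqrt(T) = 1.0000000000
Term 1 = -56.7200 * 1.0000000000 * 0.3966511601 * 0.5100 / (2 * 1.0000000000) = -5.7370037192
Term 2 = 0.0540 * 64.5500 * 0.9474321065 * 0.6564056041 = 2.1677559384
Term 3 = 0 (no dividend yield, q = 0)
Theta = -5.7370037192 + (2.1677559384) + (0.0000000000) = -3.569248

Answer: Theta = -3.569248


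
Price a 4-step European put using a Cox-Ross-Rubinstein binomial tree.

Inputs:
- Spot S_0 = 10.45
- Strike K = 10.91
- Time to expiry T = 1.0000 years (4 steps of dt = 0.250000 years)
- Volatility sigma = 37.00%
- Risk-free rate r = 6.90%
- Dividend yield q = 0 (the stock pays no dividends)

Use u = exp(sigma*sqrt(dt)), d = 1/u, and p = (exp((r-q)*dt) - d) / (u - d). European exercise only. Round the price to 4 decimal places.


Answer: Price = V(0,0) = 1.3640

Derivation:
dt = T/N = 0.250000
u = exp(sigma*sqrt(dt)) = 1.203218; d = 1/u = 0.831104
p = (exp((r-q)*dt) - d) / (u - d) = 0.500640
Discount per step: exp(-r*dt) = 0.982898
Stock lattice S(k, i) with i counting down-moves:
  k=0: S(0,0) = 10.4500
  k=1: S(1,0) = 12.5736; S(1,1) = 8.6850
  k=2: S(2,0) = 15.1288; S(2,1) = 10.4500; S(2,2) = 7.2182
  k=3: S(3,0) = 18.2033; S(3,1) = 12.5736; S(3,2) = 8.6850; S(3,3) = 5.9991
  k=4: S(4,0) = 21.9025; S(4,1) = 15.1288; S(4,2) = 10.4500; S(4,3) = 7.2182; S(4,4) = 4.9858
Terminal payoffs V(N, i) = max(K - S_T, 0):
  V(4,0) = 0.000000; V(4,1) = 0.000000; V(4,2) = 0.460000; V(4,3) = 3.691826; V(4,4) = 5.924160
Backward induction: V(k, i) = exp(-r*dt) * [p * V(k+1, i) + (1-p) * V(k+1, i+1)].
  V(3,0) = exp(-r*dt) * [p*0.000000 + (1-p)*0.000000] = 0.000000
  V(3,1) = exp(-r*dt) * [p*0.000000 + (1-p)*0.460000] = 0.225777
  V(3,2) = exp(-r*dt) * [p*0.460000 + (1-p)*3.691826] = 2.038377
  V(3,3) = exp(-r*dt) * [p*3.691826 + (1-p)*5.924160] = 4.724361
  V(2,0) = exp(-r*dt) * [p*0.000000 + (1-p)*0.225777] = 0.110816
  V(2,1) = exp(-r*dt) * [p*0.225777 + (1-p)*2.038377] = 1.111575
  V(2,2) = exp(-r*dt) * [p*2.038377 + (1-p)*4.724361] = 3.321850
  V(1,0) = exp(-r*dt) * [p*0.110816 + (1-p)*1.111575] = 0.600113
  V(1,1) = exp(-r*dt) * [p*1.111575 + (1-p)*3.321850] = 2.177411
  V(0,0) = exp(-r*dt) * [p*0.600113 + (1-p)*2.177411] = 1.364019


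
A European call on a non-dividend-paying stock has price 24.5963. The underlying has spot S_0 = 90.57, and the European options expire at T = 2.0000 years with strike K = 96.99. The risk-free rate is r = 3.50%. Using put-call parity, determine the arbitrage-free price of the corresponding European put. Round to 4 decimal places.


Put-call parity: C - P = S_0 * exp(-qT) - K * exp(-rT).
S_0 * exp(-qT) = 90.5700 * 1.00000000 = 90.57000000
K * exp(-rT) = 96.9900 * 0.93239382 = 90.43287659
P = C - S*exp(-qT) + K*exp(-rT)
P = 24.5963 - 90.57000000 + 90.43287659 = 24.4592

Answer: Put price = 24.4592


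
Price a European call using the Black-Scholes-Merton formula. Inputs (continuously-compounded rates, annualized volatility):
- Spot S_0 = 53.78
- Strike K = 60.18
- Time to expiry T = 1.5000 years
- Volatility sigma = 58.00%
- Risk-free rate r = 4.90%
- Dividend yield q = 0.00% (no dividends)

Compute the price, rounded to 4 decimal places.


Answer: Price = 14.1768

Derivation:
d1 = (ln(S/K) + (r - q + 0.5*sigma^2) * T) / (sigma * sqrt(T)) = 0.30036035
d2 = d1 - sigma * sqrt(T) = -0.40999168
exp(-rT) = 0.92913615; exp(-qT) = 1.00000000
C = S_0 * exp(-qT) * N(d1) - K * exp(-rT) * N(d2)
N(d1) = 0.61804885; N(d2) = 0.34090603
C = 53.7800 * 1.00000000 * 0.61804885 - 60.1800 * 0.92913615 * 0.34090603 = 14.1768


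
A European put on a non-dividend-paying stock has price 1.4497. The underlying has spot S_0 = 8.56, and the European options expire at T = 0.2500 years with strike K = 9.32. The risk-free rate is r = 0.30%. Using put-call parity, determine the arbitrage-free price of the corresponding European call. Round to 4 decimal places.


Put-call parity: C - P = S_0 * exp(-qT) - K * exp(-rT).
S_0 * exp(-qT) = 8.5600 * 1.00000000 = 8.56000000
K * exp(-rT) = 9.3200 * 0.99925028 = 9.31301262
C = P + S*exp(-qT) - K*exp(-rT)
C = 1.4497 + 8.56000000 - 9.31301262 = 0.6967

Answer: Call price = 0.6967


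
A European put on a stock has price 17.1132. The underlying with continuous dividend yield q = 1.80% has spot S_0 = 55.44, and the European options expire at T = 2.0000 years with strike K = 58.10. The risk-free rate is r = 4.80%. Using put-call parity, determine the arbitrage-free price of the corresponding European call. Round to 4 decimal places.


Put-call parity: C - P = S_0 * exp(-qT) - K * exp(-rT).
S_0 * exp(-qT) = 55.4400 * 0.96464029 = 53.47965787
K * exp(-rT) = 58.1000 * 0.90846402 = 52.78175933
C = P + S*exp(-qT) - K*exp(-rT)
C = 17.1132 + 53.47965787 - 52.78175933 = 17.8111

Answer: Call price = 17.8111


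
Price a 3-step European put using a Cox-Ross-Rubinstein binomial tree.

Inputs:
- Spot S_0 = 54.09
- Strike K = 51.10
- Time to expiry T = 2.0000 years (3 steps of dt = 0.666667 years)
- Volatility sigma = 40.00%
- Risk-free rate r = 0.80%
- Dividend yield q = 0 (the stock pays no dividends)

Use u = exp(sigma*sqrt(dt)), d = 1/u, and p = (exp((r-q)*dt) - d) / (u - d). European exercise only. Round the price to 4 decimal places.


dt = T/N = 0.666667
u = exp(sigma*sqrt(dt)) = 1.386245; d = 1/u = 0.721373
p = (exp((r-q)*dt) - d) / (u - d) = 0.427111
Discount per step: exp(-r*dt) = 0.994681
Stock lattice S(k, i) with i counting down-moves:
  k=0: S(0,0) = 54.0900
  k=1: S(1,0) = 74.9820; S(1,1) = 39.0191
  k=2: S(2,0) = 103.9434; S(2,1) = 54.0900; S(2,2) = 28.1473
  k=3: S(3,0) = 144.0910; S(3,1) = 74.9820; S(3,2) = 39.0191; S(3,3) = 20.3047
Terminal payoffs V(N, i) = max(K - S_T, 0):
  V(3,0) = 0.000000; V(3,1) = 0.000000; V(3,2) = 12.080922; V(3,3) = 30.795279
Backward induction: V(k, i) = exp(-r*dt) * [p * V(k+1, i) + (1-p) * V(k+1, i+1)].
  V(2,0) = exp(-r*dt) * [p*0.000000 + (1-p)*0.000000] = 0.000000
  V(2,1) = exp(-r*dt) * [p*0.000000 + (1-p)*12.080922] = 6.884208
  V(2,2) = exp(-r*dt) * [p*12.080922 + (1-p)*30.795279] = 22.680875
  V(1,0) = exp(-r*dt) * [p*0.000000 + (1-p)*6.884208] = 3.922906
  V(1,1) = exp(-r*dt) * [p*6.884208 + (1-p)*22.680875] = 15.849182
  V(0,0) = exp(-r*dt) * [p*3.922906 + (1-p)*15.849182] = 10.698123

Answer: Price = V(0,0) = 10.6981


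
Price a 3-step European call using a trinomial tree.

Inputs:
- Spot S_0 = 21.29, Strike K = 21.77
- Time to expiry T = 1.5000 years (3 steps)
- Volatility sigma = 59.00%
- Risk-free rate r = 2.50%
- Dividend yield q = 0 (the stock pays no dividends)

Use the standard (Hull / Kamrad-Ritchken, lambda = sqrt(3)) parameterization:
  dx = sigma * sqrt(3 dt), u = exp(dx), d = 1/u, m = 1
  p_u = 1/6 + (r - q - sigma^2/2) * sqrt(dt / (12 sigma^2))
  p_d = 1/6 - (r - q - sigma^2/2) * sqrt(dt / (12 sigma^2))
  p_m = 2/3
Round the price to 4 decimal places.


Answer: Price = V(0,0) = 5.4396

Derivation:
dt = T/N = 0.500000; dx = sigma*sqrt(3*dt) = 0.722599
u = exp(dx) = 2.059781; d = 1/u = 0.485489
p_u = 0.115099, p_m = 0.666667, p_d = 0.218234
Discount per step: exp(-r*dt) = 0.987578
Stock lattice S(k, j) with j the centered position index:
  k=0: S(0,+0) = 21.2900
  k=1: S(1,-1) = 10.3361; S(1,+0) = 21.2900; S(1,+1) = 43.8527
  k=2: S(2,-2) = 5.0180; S(2,-1) = 10.3361; S(2,+0) = 21.2900; S(2,+1) = 43.8527; S(2,+2) = 90.3270
  k=3: S(3,-3) = 2.4362; S(3,-2) = 5.0180; S(3,-1) = 10.3361; S(3,+0) = 21.2900; S(3,+1) = 43.8527; S(3,+2) = 90.3270; S(3,+3) = 186.0538
Terminal payoffs V(N, j) = max(S_T - K, 0):
  V(3,-3) = 0.000000; V(3,-2) = 0.000000; V(3,-1) = 0.000000; V(3,+0) = 0.000000; V(3,+1) = 22.082729; V(3,+2) = 68.557001; V(3,+3) = 164.283804
Backward induction: V(k, j) = exp(-r*dt) * [p_u * V(k+1, j+1) + p_m * V(k+1, j) + p_d * V(k+1, j-1)]
  V(2,-2) = exp(-r*dt) * [p_u*0.000000 + p_m*0.000000 + p_d*0.000000] = 0.000000
  V(2,-1) = exp(-r*dt) * [p_u*0.000000 + p_m*0.000000 + p_d*0.000000] = 0.000000
  V(2,+0) = exp(-r*dt) * [p_u*22.082729 + p_m*0.000000 + p_d*0.000000] = 2.510135
  V(2,+1) = exp(-r*dt) * [p_u*68.557001 + p_m*22.082729 + p_d*0.000000] = 22.331788
  V(2,+2) = exp(-r*dt) * [p_u*164.283804 + p_m*68.557001 + p_d*22.082729] = 68.570323
  V(1,-1) = exp(-r*dt) * [p_u*2.510135 + p_m*0.000000 + p_d*0.000000] = 0.285326
  V(1,+0) = exp(-r*dt) * [p_u*22.331788 + p_m*2.510135 + p_d*0.000000] = 4.191081
  V(1,+1) = exp(-r*dt) * [p_u*68.570323 + p_m*22.331788 + p_d*2.510135] = 23.038270
  V(0,+0) = exp(-r*dt) * [p_u*23.038270 + p_m*4.191081 + p_d*0.285326] = 5.439590


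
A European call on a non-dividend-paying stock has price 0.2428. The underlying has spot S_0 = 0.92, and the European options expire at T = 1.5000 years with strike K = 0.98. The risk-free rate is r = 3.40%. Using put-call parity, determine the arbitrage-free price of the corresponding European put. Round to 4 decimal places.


Answer: Put price = 0.2541

Derivation:
Put-call parity: C - P = S_0 * exp(-qT) - K * exp(-rT).
S_0 * exp(-qT) = 0.9200 * 1.00000000 = 0.92000000
K * exp(-rT) = 0.9800 * 0.95027867 = 0.93127310
P = C - S*exp(-qT) + K*exp(-rT)
P = 0.2428 - 0.92000000 + 0.93127310 = 0.2541


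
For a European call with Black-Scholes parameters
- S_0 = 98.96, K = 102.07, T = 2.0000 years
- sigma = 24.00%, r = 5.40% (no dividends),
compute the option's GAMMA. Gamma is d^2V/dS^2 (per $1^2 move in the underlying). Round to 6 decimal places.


d1 = 0.3967366247; d2 = 0.0573253697
phi(d1) = 0.3687492121; exp(-qT) = 1.0000000000; exp(-rT) = 0.8976275964
Gamma = exp(-qT) * phi(d1) / (S * sigma * sqrt(T)) = 1.0000000000 * 0.3687492121 / (98.9600 * 0.2400 * 1.4142135624) = 0.010979

Answer: Gamma = 0.010979


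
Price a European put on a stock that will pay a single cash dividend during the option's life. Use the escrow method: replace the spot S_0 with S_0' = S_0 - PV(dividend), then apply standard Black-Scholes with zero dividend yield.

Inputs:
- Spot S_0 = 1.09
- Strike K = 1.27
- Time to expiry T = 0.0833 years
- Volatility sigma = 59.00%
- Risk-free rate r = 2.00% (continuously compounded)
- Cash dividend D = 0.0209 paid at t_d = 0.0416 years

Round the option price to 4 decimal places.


PV(D) = D * exp(-r * t_d) = 0.0209 * 0.99916835 = 0.02088262
S_0' = S_0 - PV(D) = 1.0900 - 0.02088262 = 1.06911738
d1 = (ln(S_0'/K) + (r + sigma^2/2)*T) / (sigma*sqrt(T)) = -0.91622739
d2 = d1 - sigma*sqrt(T) = -1.08651165
exp(-rT) = 0.99833539
N(-d1) = 0.82022618; N(-d2) = 0.86137365
P = K * exp(-rT) * N(-d2) - S_0' * N(-d1) = 1.2700 * 0.99833539 * 0.86137365 - 1.06911738 * 0.82022618 = 0.2152

Answer: Price = 0.2152


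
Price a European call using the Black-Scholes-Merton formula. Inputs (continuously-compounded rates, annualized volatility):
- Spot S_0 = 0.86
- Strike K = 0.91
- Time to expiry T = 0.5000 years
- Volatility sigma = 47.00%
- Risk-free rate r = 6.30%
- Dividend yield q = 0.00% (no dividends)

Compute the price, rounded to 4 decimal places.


Answer: Price = 0.1044

Derivation:
d1 = (ln(S/K) + (r - q + 0.5*sigma^2) * T) / (sigma * sqrt(T)) = 0.09090923
d2 = d1 - sigma * sqrt(T) = -0.24143096
exp(-rT) = 0.96899096; exp(-qT) = 1.00000000
C = S_0 * exp(-qT) * N(d1) - K * exp(-rT) * N(d2)
N(d1) = 0.53621764; N(d2) = 0.40461056
C = 0.8600 * 1.00000000 * 0.53621764 - 0.9100 * 0.96899096 * 0.40461056 = 0.1044


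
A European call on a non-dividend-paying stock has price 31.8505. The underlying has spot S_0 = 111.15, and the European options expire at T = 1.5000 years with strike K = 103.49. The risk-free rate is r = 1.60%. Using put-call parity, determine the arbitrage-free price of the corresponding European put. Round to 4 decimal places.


Answer: Put price = 21.7363

Derivation:
Put-call parity: C - P = S_0 * exp(-qT) - K * exp(-rT).
S_0 * exp(-qT) = 111.1500 * 1.00000000 = 111.15000000
K * exp(-rT) = 103.4900 * 0.97628571 = 101.03580810
P = C - S*exp(-qT) + K*exp(-rT)
P = 31.8505 - 111.15000000 + 101.03580810 = 21.7363


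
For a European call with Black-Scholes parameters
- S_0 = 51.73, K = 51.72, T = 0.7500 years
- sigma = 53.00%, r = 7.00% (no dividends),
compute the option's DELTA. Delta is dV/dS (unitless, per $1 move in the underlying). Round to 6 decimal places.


Answer: Delta = 0.634689

Derivation:
d1 = 0.3442986502; d2 = -0.1146948138
phi(d1) = 0.3759837655; exp(-qT) = 1.0000000000; exp(-rT) = 0.9488543211
N(d1) = 0.6346891504
Delta = exp(-qT) * N(d1) = 1.0000000000 * 0.6346891504 = 0.634689


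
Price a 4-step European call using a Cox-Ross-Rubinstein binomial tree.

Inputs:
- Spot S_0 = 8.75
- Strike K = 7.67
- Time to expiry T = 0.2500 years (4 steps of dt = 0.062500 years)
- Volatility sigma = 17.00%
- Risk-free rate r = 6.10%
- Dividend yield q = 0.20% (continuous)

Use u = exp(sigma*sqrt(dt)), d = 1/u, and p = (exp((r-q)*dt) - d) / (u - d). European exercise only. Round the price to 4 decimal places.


Answer: Price = V(0,0) = 1.2052

Derivation:
dt = T/N = 0.062500
u = exp(sigma*sqrt(dt)) = 1.043416; d = 1/u = 0.958390
p = (exp((r-q)*dt) - d) / (u - d) = 0.532826
Discount per step: exp(-r*dt) = 0.996195
Stock lattice S(k, i) with i counting down-moves:
  k=0: S(0,0) = 8.7500
  k=1: S(1,0) = 9.1299; S(1,1) = 8.3859
  k=2: S(2,0) = 9.5263; S(2,1) = 8.7500; S(2,2) = 8.0370
  k=3: S(3,0) = 9.9399; S(3,1) = 9.1299; S(3,2) = 8.3859; S(3,3) = 7.7026
  k=4: S(4,0) = 10.3714; S(4,1) = 9.5263; S(4,2) = 8.7500; S(4,3) = 8.0370; S(4,4) = 7.3821
Terminal payoffs V(N, i) = max(S_T - K, 0):
  V(4,0) = 2.701417; V(4,1) = 1.856274; V(4,2) = 1.080000; V(4,3) = 0.366982; V(4,4) = 0.000000
Backward induction: V(k, i) = exp(-r*dt) * [p * V(k+1, i) + (1-p) * V(k+1, i+1)].
  V(3,0) = exp(-r*dt) * [p*2.701417 + (1-p)*1.856274] = 2.297811
  V(3,1) = exp(-r*dt) * [p*1.856274 + (1-p)*1.080000] = 1.487936
  V(3,2) = exp(-r*dt) * [p*1.080000 + (1-p)*0.366982] = 0.744055
  V(3,3) = exp(-r*dt) * [p*0.366982 + (1-p)*0.000000] = 0.194794
  V(2,0) = exp(-r*dt) * [p*2.297811 + (1-p)*1.487936] = 1.912154
  V(2,1) = exp(-r*dt) * [p*1.487936 + (1-p)*0.744055] = 1.136074
  V(2,2) = exp(-r*dt) * [p*0.744055 + (1-p)*0.194794] = 0.485599
  V(1,0) = exp(-r*dt) * [p*1.912154 + (1-p)*1.136074] = 1.543693
  V(1,1) = exp(-r*dt) * [p*1.136074 + (1-p)*0.485599] = 0.829022
  V(0,0) = exp(-r*dt) * [p*1.543693 + (1-p)*0.829022] = 1.205214


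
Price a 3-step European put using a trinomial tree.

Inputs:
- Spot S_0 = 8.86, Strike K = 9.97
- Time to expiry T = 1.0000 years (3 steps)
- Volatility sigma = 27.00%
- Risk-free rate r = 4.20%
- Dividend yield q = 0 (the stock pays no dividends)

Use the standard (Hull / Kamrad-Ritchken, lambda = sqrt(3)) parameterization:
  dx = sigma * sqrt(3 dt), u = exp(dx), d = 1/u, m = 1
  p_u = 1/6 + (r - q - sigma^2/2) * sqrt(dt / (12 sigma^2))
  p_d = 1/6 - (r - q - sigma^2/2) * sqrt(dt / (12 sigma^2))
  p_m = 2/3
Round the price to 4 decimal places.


Answer: Price = V(0,0) = 1.4154

Derivation:
dt = T/N = 0.333333; dx = sigma*sqrt(3*dt) = 0.270000
u = exp(dx) = 1.309964; d = 1/u = 0.763379
p_u = 0.170093, p_m = 0.666667, p_d = 0.163241
Discount per step: exp(-r*dt) = 0.986098
Stock lattice S(k, j) with j the centered position index:
  k=0: S(0,+0) = 8.8600
  k=1: S(1,-1) = 6.7635; S(1,+0) = 8.8600; S(1,+1) = 11.6063
  k=2: S(2,-2) = 5.1631; S(2,-1) = 6.7635; S(2,+0) = 8.8600; S(2,+1) = 11.6063; S(2,+2) = 15.2038
  k=3: S(3,-3) = 3.9414; S(3,-2) = 5.1631; S(3,-1) = 6.7635; S(3,+0) = 8.8600; S(3,+1) = 11.6063; S(3,+2) = 15.2038; S(3,+3) = 19.9165
Terminal payoffs V(N, j) = max(K - S_T, 0):
  V(3,-3) = 6.028558; V(3,-2) = 4.806850; V(3,-1) = 3.206458; V(3,+0) = 1.110000; V(3,+1) = 0.000000; V(3,+2) = 0.000000; V(3,+3) = 0.000000
Backward induction: V(k, j) = exp(-r*dt) * [p_u * V(k+1, j+1) + p_m * V(k+1, j) + p_d * V(k+1, j-1)]
  V(2,-2) = exp(-r*dt) * [p_u*3.206458 + p_m*4.806850 + p_d*6.028558] = 4.668253
  V(2,-1) = exp(-r*dt) * [p_u*1.110000 + p_m*3.206458 + p_d*4.806850] = 3.067863
  V(2,+0) = exp(-r*dt) * [p_u*0.000000 + p_m*1.110000 + p_d*3.206458] = 1.245860
  V(2,+1) = exp(-r*dt) * [p_u*0.000000 + p_m*0.000000 + p_d*1.110000] = 0.178678
  V(2,+2) = exp(-r*dt) * [p_u*0.000000 + p_m*0.000000 + p_d*0.000000] = 0.000000
  V(1,-1) = exp(-r*dt) * [p_u*1.245860 + p_m*3.067863 + p_d*4.668253] = 2.977228
  V(1,+0) = exp(-r*dt) * [p_u*0.178678 + p_m*1.245860 + p_d*3.067863] = 1.342833
  V(1,+1) = exp(-r*dt) * [p_u*0.000000 + p_m*0.178678 + p_d*1.245860] = 0.318010
  V(0,+0) = exp(-r*dt) * [p_u*0.318010 + p_m*1.342833 + p_d*2.977228] = 1.415364


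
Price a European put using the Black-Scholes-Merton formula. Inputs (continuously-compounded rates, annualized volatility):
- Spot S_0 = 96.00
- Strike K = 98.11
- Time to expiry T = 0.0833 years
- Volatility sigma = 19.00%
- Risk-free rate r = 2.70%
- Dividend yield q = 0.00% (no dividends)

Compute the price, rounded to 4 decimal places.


d1 = (ln(S/K) + (r - q + 0.5*sigma^2) * T) / (sigma * sqrt(T)) = -0.32803293
d2 = d1 - sigma * sqrt(T) = -0.38287023
exp(-rT) = 0.99775343; exp(-qT) = 1.00000000
P = K * exp(-rT) * N(-d2) - S_0 * exp(-qT) * N(-d1)
N(-d1) = 0.62855662; N(-d2) = 0.64909201
P = 98.1100 * 0.99775343 * 0.64909201 - 96.0000 * 1.00000000 * 0.62855662 = 3.1979

Answer: Price = 3.1979


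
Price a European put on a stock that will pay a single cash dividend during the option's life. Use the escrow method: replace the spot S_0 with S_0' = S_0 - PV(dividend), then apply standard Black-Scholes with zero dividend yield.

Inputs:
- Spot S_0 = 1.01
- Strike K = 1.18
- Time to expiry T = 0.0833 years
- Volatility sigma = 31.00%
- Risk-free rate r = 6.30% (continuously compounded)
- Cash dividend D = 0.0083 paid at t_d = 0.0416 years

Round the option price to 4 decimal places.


Answer: Price = 0.1736

Derivation:
PV(D) = D * exp(-r * t_d) = 0.0083 * 0.99738263 = 0.00827828
S_0' = S_0 - PV(D) = 1.0100 - 0.00827828 = 1.00172172
d1 = (ln(S_0'/K) + (r + sigma^2/2)*T) / (sigma*sqrt(T)) = -1.72729770
d2 = d1 - sigma*sqrt(T) = -1.81676909
exp(-rT) = 0.99476585
N(-d1) = 0.95794289; N(-d2) = 0.96537376
P = K * exp(-rT) * N(-d2) - S_0' * N(-d1) = 1.1800 * 0.99476585 * 0.96537376 - 1.00172172 * 0.95794289 = 0.1736


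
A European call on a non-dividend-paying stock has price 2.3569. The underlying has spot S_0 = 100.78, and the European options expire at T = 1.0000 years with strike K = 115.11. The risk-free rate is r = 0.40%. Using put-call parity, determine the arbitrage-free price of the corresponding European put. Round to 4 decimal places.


Put-call parity: C - P = S_0 * exp(-qT) - K * exp(-rT).
S_0 * exp(-qT) = 100.7800 * 1.00000000 = 100.78000000
K * exp(-rT) = 115.1100 * 0.99600799 = 114.65047965
P = C - S*exp(-qT) + K*exp(-rT)
P = 2.3569 - 100.78000000 + 114.65047965 = 16.2274

Answer: Put price = 16.2274


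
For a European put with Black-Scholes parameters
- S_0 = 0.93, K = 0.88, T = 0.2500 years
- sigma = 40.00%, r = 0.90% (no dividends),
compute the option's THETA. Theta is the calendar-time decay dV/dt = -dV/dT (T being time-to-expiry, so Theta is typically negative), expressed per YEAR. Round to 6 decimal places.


d1 = 0.3875633934; d2 = 0.1875633934
phi(d1) = 0.3700780961; exp(-qT) = 1.0000000000; exp(-rT) = 0.9977525294
Theta = -S*exp(-qT)*phi(d1)*sigma/(2*sqrt(T)) + r*K*exp(-rT)*N(-d2) - q*S*exp(-qT)*N(-d1)
N(-d1) = 0.3491695817; N(-d2) = 0.4256094624; sqrt(T) = 0.5000000000
Term 1 = -0.9300 * 1.0000000000 * 0.3700780961 * 0.4000 / (2 * 0.5000000000) = -0.1376690517
Term 2 = 0.0090 * 0.8800 * 0.9977525294 * 0.4256094624 = 0.0033632511
Term 3 = 0 (no dividend yield, q = 0)
Theta = -0.1376690517 + (0.0033632511) + (0.0000000000) = -0.134306

Answer: Theta = -0.134306


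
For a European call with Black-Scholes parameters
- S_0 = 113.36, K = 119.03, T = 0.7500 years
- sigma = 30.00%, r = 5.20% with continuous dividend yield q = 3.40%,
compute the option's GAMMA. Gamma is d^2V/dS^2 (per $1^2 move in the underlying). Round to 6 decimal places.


Answer: Gamma = 0.013204

Derivation:
d1 = -0.0059927680; d2 = -0.2658003891
phi(d1) = 0.3989351168; exp(-qT) = 0.9748223790; exp(-rT) = 0.9617507091
Gamma = exp(-qT) * phi(d1) / (S * sigma * sqrt(T)) = 0.9748223790 * 0.3989351168 / (113.3600 * 0.3000 * 0.8660254038) = 0.013204


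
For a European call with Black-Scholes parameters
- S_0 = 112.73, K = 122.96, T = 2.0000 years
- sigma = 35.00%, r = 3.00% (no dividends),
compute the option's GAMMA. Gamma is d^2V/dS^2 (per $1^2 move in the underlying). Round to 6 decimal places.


d1 = 0.1932148669; d2 = -0.3017598799
phi(d1) = 0.3915646960; exp(-qT) = 1.0000000000; exp(-rT) = 0.9417645336
Gamma = exp(-qT) * phi(d1) / (S * sigma * sqrt(T)) = 1.0000000000 * 0.3915646960 / (112.7300 * 0.3500 * 1.4142135624) = 0.007017

Answer: Gamma = 0.007017


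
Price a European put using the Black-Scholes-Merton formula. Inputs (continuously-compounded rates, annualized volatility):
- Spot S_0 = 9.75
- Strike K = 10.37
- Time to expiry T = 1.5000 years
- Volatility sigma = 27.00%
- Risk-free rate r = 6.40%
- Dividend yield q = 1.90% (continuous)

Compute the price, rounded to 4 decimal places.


Answer: Price = 1.2134

Derivation:
d1 = (ln(S/K) + (r - q + 0.5*sigma^2) * T) / (sigma * sqrt(T)) = 0.18303211
d2 = d1 - sigma * sqrt(T) = -0.14764900
exp(-rT) = 0.90846402; exp(-qT) = 0.97190229
P = K * exp(-rT) * N(-d2) - S_0 * exp(-qT) * N(-d1)
N(-d1) = 0.42738641; N(-d2) = 0.55869011
P = 10.3700 * 0.90846402 * 0.55869011 - 9.7500 * 0.97190229 * 0.42738641 = 1.2134


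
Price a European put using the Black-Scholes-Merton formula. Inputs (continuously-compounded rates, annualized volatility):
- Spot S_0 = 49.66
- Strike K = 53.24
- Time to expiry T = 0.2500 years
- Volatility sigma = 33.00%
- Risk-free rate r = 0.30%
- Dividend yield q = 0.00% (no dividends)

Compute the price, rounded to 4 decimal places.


Answer: Price = 5.4411

Derivation:
d1 = (ln(S/K) + (r - q + 0.5*sigma^2) * T) / (sigma * sqrt(T)) = -0.33483463
d2 = d1 - sigma * sqrt(T) = -0.49983463
exp(-rT) = 0.99925028; exp(-qT) = 1.00000000
P = K * exp(-rT) * N(-d2) - S_0 * exp(-qT) * N(-d1)
N(-d1) = 0.63112508; N(-d2) = 0.69140424
P = 53.2400 * 0.99925028 * 0.69140424 - 49.6600 * 1.00000000 * 0.63112508 = 5.4411


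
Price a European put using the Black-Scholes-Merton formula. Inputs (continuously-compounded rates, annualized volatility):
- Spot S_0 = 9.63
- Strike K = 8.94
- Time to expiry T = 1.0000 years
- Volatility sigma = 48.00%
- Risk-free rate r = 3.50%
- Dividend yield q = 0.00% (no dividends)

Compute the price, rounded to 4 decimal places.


d1 = (ln(S/K) + (r - q + 0.5*sigma^2) * T) / (sigma * sqrt(T)) = 0.46780758
d2 = d1 - sigma * sqrt(T) = -0.01219242
exp(-rT) = 0.96560542; exp(-qT) = 1.00000000
P = K * exp(-rT) * N(-d2) - S_0 * exp(-qT) * N(-d1)
N(-d1) = 0.31996110; N(-d2) = 0.50486395
P = 8.9400 * 0.96560542 * 0.50486395 - 9.6300 * 1.00000000 * 0.31996110 = 1.2770

Answer: Price = 1.2770


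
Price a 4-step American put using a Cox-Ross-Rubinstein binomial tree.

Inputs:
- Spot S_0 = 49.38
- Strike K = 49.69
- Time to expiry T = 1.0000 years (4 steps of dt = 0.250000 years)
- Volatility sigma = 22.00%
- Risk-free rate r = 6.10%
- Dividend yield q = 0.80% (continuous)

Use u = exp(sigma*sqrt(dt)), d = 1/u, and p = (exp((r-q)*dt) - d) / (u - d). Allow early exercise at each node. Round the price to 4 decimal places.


dt = T/N = 0.250000
u = exp(sigma*sqrt(dt)) = 1.116278; d = 1/u = 0.895834
p = (exp((r-q)*dt) - d) / (u - d) = 0.533034
Discount per step: exp(-r*dt) = 0.984866
Stock lattice S(k, i) with i counting down-moves:
  k=0: S(0,0) = 49.3800
  k=1: S(1,0) = 55.1218; S(1,1) = 44.2363
  k=2: S(2,0) = 61.5313; S(2,1) = 49.3800; S(2,2) = 39.6284
  k=3: S(3,0) = 68.6860; S(3,1) = 55.1218; S(3,2) = 44.2363; S(3,3) = 35.5005
  k=4: S(4,0) = 76.6727; S(4,1) = 61.5313; S(4,2) = 49.3800; S(4,3) = 39.6284; S(4,4) = 31.8025
Terminal payoffs V(N, i) = max(K - S_T, 0):
  V(4,0) = 0.000000; V(4,1) = 0.000000; V(4,2) = 0.310000; V(4,3) = 10.061622; V(4,4) = 17.887482
Backward induction: V(k, i) = exp(-r*dt) * [p * V(k+1, i) + (1-p) * V(k+1, i+1)]; then take max(V_cont, immediate exercise) for American.
  V(3,0) = exp(-r*dt) * [p*0.000000 + (1-p)*0.000000] = 0.000000; exercise = 0.000000; V(3,0) = max -> 0.000000
  V(3,1) = exp(-r*dt) * [p*0.000000 + (1-p)*0.310000] = 0.142569; exercise = 0.000000; V(3,1) = max -> 0.142569
  V(3,2) = exp(-r*dt) * [p*0.310000 + (1-p)*10.061622] = 4.790071; exercise = 5.453710; V(3,2) = max -> 5.453710
  V(3,3) = exp(-r*dt) * [p*10.061622 + (1-p)*17.887482] = 13.508452; exercise = 14.189546; V(3,3) = max -> 14.189546
  V(2,0) = exp(-r*dt) * [p*0.000000 + (1-p)*0.142569] = 0.065567; exercise = 0.000000; V(2,0) = max -> 0.065567
  V(2,1) = exp(-r*dt) * [p*0.142569 + (1-p)*5.453710] = 2.583001; exercise = 0.310000; V(2,1) = max -> 2.583001
  V(2,2) = exp(-r*dt) * [p*5.453710 + (1-p)*14.189546] = 9.388776; exercise = 10.061622; V(2,2) = max -> 10.061622
  V(1,0) = exp(-r*dt) * [p*0.065567 + (1-p)*2.583001] = 1.222340; exercise = 0.000000; V(1,0) = max -> 1.222340
  V(1,1) = exp(-r*dt) * [p*2.583001 + (1-p)*10.061622] = 5.983320; exercise = 5.453710; V(1,1) = max -> 5.983320
  V(0,0) = exp(-r*dt) * [p*1.222340 + (1-p)*5.983320] = 3.393412; exercise = 0.310000; V(0,0) = max -> 3.393412

Answer: Price = V(0,0) = 3.3934


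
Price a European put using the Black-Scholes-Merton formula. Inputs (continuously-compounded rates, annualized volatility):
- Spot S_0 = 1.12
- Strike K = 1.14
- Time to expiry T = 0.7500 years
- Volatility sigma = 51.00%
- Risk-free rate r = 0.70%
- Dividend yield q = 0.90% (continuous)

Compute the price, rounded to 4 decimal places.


Answer: Price = 0.2073

Derivation:
d1 = (ln(S/K) + (r - q + 0.5*sigma^2) * T) / (sigma * sqrt(T)) = 0.17736636
d2 = d1 - sigma * sqrt(T) = -0.26430660
exp(-rT) = 0.99476376; exp(-qT) = 0.99327273
P = K * exp(-rT) * N(-d2) - S_0 * exp(-qT) * N(-d1)
N(-d1) = 0.42961032; N(-d2) = 0.60422816
P = 1.1400 * 0.99476376 * 0.60422816 - 1.1200 * 0.99327273 * 0.42961032 = 0.2073


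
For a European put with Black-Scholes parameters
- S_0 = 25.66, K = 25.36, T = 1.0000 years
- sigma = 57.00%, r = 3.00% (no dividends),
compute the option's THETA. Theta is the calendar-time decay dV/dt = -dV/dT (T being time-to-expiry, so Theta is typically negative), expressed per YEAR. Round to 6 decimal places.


d1 = 0.3582635607; d2 = -0.2117364393
phi(d1) = 0.3741438527; exp(-qT) = 1.0000000000; exp(-rT) = 0.9704455335
Theta = -S*exp(-qT)*phi(d1)*sigma/(2*sqrt(T)) + r*K*exp(-rT)*N(-d2) - q*S*exp(-qT)*N(-d1)
N(-d1) = 0.3600730425; N(-d2) = 0.5838436709; sqrt(T) = 1.0000000000
Term 1 = -25.6600 * 1.0000000000 * 0.3741438527 * 0.5700 / (2 * 1.0000000000) = -2.7361514092
Term 2 = 0.0300 * 25.3600 * 0.9704455335 * 0.5838436709 = 0.4310605176
Term 3 = 0 (no dividend yield, q = 0)
Theta = -2.7361514092 + (0.4310605176) + (0.0000000000) = -2.305091

Answer: Theta = -2.305091
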